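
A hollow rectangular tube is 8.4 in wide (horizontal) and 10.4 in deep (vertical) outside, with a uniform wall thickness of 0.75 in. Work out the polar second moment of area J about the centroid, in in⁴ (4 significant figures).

Split into non-overlapping primitives; take the origin at the lower-left of the bounding box.
Outer rectangle: 8.4 × 10.4, A = 87.36 in², y = 5.2 in, Ī = 787.405 in⁴.
Inner void (subtracted): 6.9 × 8.9, A = 61.41 in², y = 5.2 in, Ī = 405.357 in⁴.
By symmetry the centroid is at mid-height, ȳ = 5.2 in.
All pieces are centred on the centroidal x-axis, so I = ΣĪ (holes subtracted) = 382.048 in⁴.
Repeating about the centroidal y-axis gives I_y = 270.033 in⁴.
Polar second moment: J = I_x + I_y = 652.08 in⁴.

J ≈ 652.1 in⁴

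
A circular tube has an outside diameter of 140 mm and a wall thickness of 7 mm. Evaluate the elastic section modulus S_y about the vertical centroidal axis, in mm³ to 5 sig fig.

Break the section into simple shapes (no overlaps), measuring from the bottom-left corner of the bounding box.
Outer circle: ⌀140, A = 15393.8 mm², x = 70 mm, Ī = 18 857 410 mm⁴.
Bore (subtracted): ⌀126, A = 12468.98 mm², x = 70 mm, Ī = 12 372 347 mm⁴.
By symmetry the centroid is at mid-width, x̄ = 70 mm.
All pieces are centred on the vertical centroidal axis, so I = ΣĪ (holes subtracted) = 6 485 063 mm⁴.
Extreme fibre distance c = 70 mm; S = I/c = 92643.76 mm³.

S_y ≈ 9.2644 × 10⁴ mm³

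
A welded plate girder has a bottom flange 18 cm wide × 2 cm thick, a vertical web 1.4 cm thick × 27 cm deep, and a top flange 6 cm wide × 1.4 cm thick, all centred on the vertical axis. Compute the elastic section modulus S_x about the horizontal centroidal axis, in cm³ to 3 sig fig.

S_x ≈ 485 cm³

Split into non-overlapping primitives; take the origin at the lower-left of the bounding box.
Bottom plate: 18 × 2, A = 36 cm², y = 1 cm, Ī = 12 cm⁴.
Web plate: 1.4 × 27, A = 37.8 cm², y = 15.5 cm, Ī = 2296.4 cm⁴.
Top plate: 6 × 1.4, A = 8.4 cm², y = 29.7 cm, Ī = 1.372 cm⁴.
Centroid: ȳ = ΣA·y / ΣA = 10.601 cm.
Transfer each piece to the horizontal centroidal axis using Ī + A·d² with d = y − 10.601:
  bottom plate: d = -9.6007 cm → contributes +3330.3 cm⁴
  web plate: d = 4.8993 cm → contributes +3203.7 cm⁴
  top plate: d = 19.099 cm → contributes +3065.5 cm⁴
Total I = 9599.5 cm⁴.
Extreme fibre distance c = 19.799 cm; S = I/c = 484.84 cm³.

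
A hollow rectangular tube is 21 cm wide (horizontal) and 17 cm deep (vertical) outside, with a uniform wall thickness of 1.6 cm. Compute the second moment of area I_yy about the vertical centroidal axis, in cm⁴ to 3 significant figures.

Break the section into simple shapes (no overlaps), measuring from the bottom-left corner of the bounding box.
Outer rectangle: 21 × 17, A = 357 cm², x = 10.5 cm, Ī = 13 120 cm⁴.
Inner void (subtracted): 17.8 × 13.8, A = 245.64 cm², x = 10.5 cm, Ī = 6485.7 cm⁴.
By symmetry the centroid is at mid-width, x̄ = 10.5 cm.
All pieces are centred on the vertical centroidal axis, so I = ΣĪ (holes subtracted) = 6 634 cm⁴.

I_yy ≈ 6630 cm⁴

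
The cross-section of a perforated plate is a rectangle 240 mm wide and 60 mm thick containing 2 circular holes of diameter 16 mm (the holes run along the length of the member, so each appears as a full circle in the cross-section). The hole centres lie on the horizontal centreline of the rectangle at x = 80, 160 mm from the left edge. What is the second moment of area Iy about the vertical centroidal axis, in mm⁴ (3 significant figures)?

Treat the section as a set of non-overlapping primitives; coordinates are from the bounding-box lower-left.
Plate: 240 × 60, A = 14 400 mm², x = 120 mm, Ī = 69 120 000 mm⁴.
Hole 1 (subtracted): ⌀16, A = 201.06 mm², x = 80 mm, Ī = 3 217 mm⁴.
Hole 2 (subtracted): ⌀16, A = 201.06 mm², x = 160 mm, Ī = 3 217 mm⁴.
By symmetry the centroid is at mid-width, x̄ = 120 mm.
Transfer each piece to the vertical centroidal axis using Ī + A·d² with d = x − 120:
  plate: d = 0 mm → contributes +69 120 000 mm⁴
  hole 1: d = -40 mm → contributes −324 916 mm⁴
  hole 2: d = 40 mm → contributes −324 916 mm⁴
Total I = 68 470 168 mm⁴.

Iy ≈ 6.85 × 10⁷ mm⁴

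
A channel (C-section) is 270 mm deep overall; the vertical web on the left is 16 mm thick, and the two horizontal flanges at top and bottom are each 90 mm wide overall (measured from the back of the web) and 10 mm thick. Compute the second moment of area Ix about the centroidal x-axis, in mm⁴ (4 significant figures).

Break the section into simple shapes (no overlaps), measuring from the bottom-left corner of the bounding box.
Web: 16 × 270, A = 4 320 mm², y = 135 mm, Ī = 26 244 000 mm⁴.
Top flange (beyond web): 74 × 10, A = 740 mm², y = 265 mm, Ī = 6166.67 mm⁴.
Bottom flange (beyond web): 74 × 10, A = 740 mm², y = 5 mm, Ī = 6166.67 mm⁴.
By symmetry the centroid is at mid-height, ȳ = 135 mm.
Transfer each piece to the centroidal x-axis using Ī + A·d² with d = y − 135:
  web: d = 0 mm → contributes +26 244 000 mm⁴
  top flange (beyond web): d = 130 mm → contributes +12 512 167 mm⁴
  bottom flange (beyond web): d = -130 mm → contributes +12 512 167 mm⁴
Total I = 51 268 333 mm⁴.

Ix ≈ 5.127 × 10⁷ mm⁴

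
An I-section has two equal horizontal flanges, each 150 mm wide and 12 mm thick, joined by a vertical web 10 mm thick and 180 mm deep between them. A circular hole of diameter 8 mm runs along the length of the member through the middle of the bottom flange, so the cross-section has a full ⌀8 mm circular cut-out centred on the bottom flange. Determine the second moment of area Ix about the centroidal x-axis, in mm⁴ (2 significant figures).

Split into non-overlapping primitives; take the origin at the lower-left of the bounding box.
Bottom flange: 150 × 12, A = 1 800 mm², y = 6 mm, Ī = 21 600 mm⁴.
Web: 10 × 180, A = 1 800 mm², y = 102 mm, Ī = 4 860 000 mm⁴.
Top flange: 150 × 12, A = 1 800 mm², y = 198 mm, Ī = 21 600 mm⁴.
Hole (subtracted): ⌀8, A = 50.27 mm², y = 6 mm, Ī = 201.1 mm⁴.
Centroid: ȳ = ΣA·y / ΣA = 102.9 mm.
Transfer each piece to the centroidal x-axis using Ī + A·d² with d = y − 102.9:
  bottom flange: d = -96.9 mm → contributes +16 923 597 mm⁴
  web: d = -0.902 mm → contributes +4 861 465 mm⁴
  top flange: d = 95.1 mm → contributes +16 300 132 mm⁴
  hole: d = -96.9 mm → contributes −472 194 mm⁴
Total I = 37 613 000 mm⁴.

Ix ≈ 3.8 × 10⁷ mm⁴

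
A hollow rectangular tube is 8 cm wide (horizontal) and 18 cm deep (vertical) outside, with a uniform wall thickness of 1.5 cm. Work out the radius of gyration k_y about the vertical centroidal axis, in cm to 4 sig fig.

k_y ≈ 2.978 cm

Treat the section as a set of non-overlapping primitives; coordinates are from the bounding-box lower-left.
Outer rectangle: 8 × 18, A = 144 cm², x = 4 cm, Ī = 768 cm⁴.
Inner void (subtracted): 5 × 15, A = 75 cm², x = 4 cm, Ī = 156.25 cm⁴.
By symmetry the centroid is at mid-width, x̄ = 4 cm.
All pieces are centred on the vertical centroidal axis, so I = ΣĪ (holes subtracted) = 611.75 cm⁴.
Radius of gyration: k = √(I/A) = √(611.75 / 69) = 2.97757 cm.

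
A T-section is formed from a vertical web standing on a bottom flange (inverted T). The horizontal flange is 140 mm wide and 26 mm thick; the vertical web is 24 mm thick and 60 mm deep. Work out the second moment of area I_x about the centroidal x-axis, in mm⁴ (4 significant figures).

I_x ≈ 2.545 × 10⁶ mm⁴

Split into non-overlapping primitives; take the origin at the lower-left of the bounding box.
Flange: 140 × 26, A = 3 640 mm², y = 13 mm, Ī = 205 053 mm⁴.
Web: 24 × 60, A = 1 440 mm², y = 56 mm, Ī = 432 000 mm⁴.
Centroid: ȳ = ΣA·y / ΣA = 25.189 mm.
Transfer each piece to the centroidal x-axis using Ī + A·d² with d = y − 25.189:
  flange: d = -12.189 mm → contributes +745 852 mm⁴
  web: d = 30.811 mm → contributes +1 799 020 mm⁴
Total I = 2 544 872 mm⁴.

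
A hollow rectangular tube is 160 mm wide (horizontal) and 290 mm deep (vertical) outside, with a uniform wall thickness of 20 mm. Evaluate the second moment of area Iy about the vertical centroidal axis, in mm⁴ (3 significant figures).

Decompose the section into non-overlapping parts with the origin at the bottom-left of its bounding rectangle.
Outer rectangle: 160 × 290, A = 46 400 mm², x = 80 mm, Ī = 98 986 667 mm⁴.
Inner void (subtracted): 120 × 250, A = 30 000 mm², x = 80 mm, Ī = 36 000 000 mm⁴.
By symmetry the centroid is at mid-width, x̄ = 80 mm.
All pieces are centred on the vertical centroidal axis, so I = ΣĪ (holes subtracted) = 62 986 667 mm⁴.

Iy ≈ 6.30 × 10⁷ mm⁴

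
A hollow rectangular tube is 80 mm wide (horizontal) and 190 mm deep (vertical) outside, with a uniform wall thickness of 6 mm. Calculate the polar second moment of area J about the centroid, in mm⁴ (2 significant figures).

Break the section into simple shapes (no overlaps), measuring from the bottom-left corner of the bounding box.
Outer rectangle: 80 × 190, A = 15 200 mm², y = 95 mm, Ī = 45 726 667 mm⁴.
Inner void (subtracted): 68 × 178, A = 12 104 mm², y = 95 mm, Ī = 31 958 595 mm⁴.
By symmetry the centroid is at mid-height, ȳ = 95 mm.
All pieces are centred on the centroidal x-axis, so I = ΣĪ (holes subtracted) = 13 768 072 mm⁴.
Repeating about the centroidal y-axis gives I_y = 3 442 592 mm⁴.
Polar second moment: J = I_x + I_y = 17 210 664 mm⁴.

J ≈ 1.7 × 10⁷ mm⁴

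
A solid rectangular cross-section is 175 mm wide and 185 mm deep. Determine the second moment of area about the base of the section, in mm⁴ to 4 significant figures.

I_base ≈ 3.693 × 10⁸ mm⁴

The section: 175 × 185, A = 32 375 mm², y = 92.5 mm, Ī = 92 336 198 mm⁴.
Transfer it to the base of the section using Ī + A·d² with d = y − 0:
  the section: d = 92.5 mm → contributes +369 344 792 mm⁴
Total I = 369 344 792 mm⁴.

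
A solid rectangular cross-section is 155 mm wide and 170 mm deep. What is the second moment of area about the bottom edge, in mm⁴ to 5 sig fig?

The section: 155 × 170, A = 26 350 mm², y = 85 mm, Ī = 63 459 583 mm⁴.
Transfer it to the bottom edge using Ī + A·d² with d = y − 0:
  the section: d = 85 mm → contributes +253 838 333 mm⁴
Total I = 253 838 333 mm⁴.

I_base ≈ 2.5384 × 10⁸ mm⁴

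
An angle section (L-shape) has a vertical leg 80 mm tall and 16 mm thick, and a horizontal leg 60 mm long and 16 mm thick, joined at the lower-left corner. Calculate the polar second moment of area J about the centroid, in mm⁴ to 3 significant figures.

Decompose the section into non-overlapping parts with the origin at the bottom-left of its bounding rectangle.
Vertical leg: 16 × 80, A = 1 280 mm², y = 40 mm, Ī = 682 667 mm⁴.
Horizontal leg (remainder): 44 × 16, A = 704 mm², y = 8 mm, Ī = 15 019 mm⁴.
Centroid: ȳ = ΣA·y / ΣA = 28.645 mm.
Transfer each piece to the centroidal x-axis using Ī + A·d² with d = y − 28.645:
  vertical leg: d = 11.355 mm → contributes +847 700 mm⁴
  horizontal leg (remainder): d = -20.645 mm → contributes +315 079 mm⁴
Total I = 1 162 780 mm⁴.
For the y-axis: x̄ = 18.645 mm.
Repeating about the centroidal y-axis gives I_y = 549 660 mm⁴.
Polar second moment: J = I_x + I_y = 1 712 439 mm⁴.

J ≈ 1.71 × 10⁶ mm⁴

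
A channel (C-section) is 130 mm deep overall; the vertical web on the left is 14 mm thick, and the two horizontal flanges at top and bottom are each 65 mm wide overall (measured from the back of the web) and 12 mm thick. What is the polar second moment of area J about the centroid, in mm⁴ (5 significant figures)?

J ≈ 7.9066 × 10⁶ mm⁴

Decompose the section into non-overlapping parts with the origin at the bottom-left of its bounding rectangle.
Web: 14 × 130, A = 1 820 mm², y = 65 mm, Ī = 2 563 167 mm⁴.
Top flange (beyond web): 51 × 12, A = 612 mm², y = 124 mm, Ī = 7 344 mm⁴.
Bottom flange (beyond web): 51 × 12, A = 612 mm², y = 6 mm, Ī = 7 344 mm⁴.
By symmetry the centroid is at mid-height, ȳ = 65 mm.
Transfer each piece to the centroidal x-axis using Ī + A·d² with d = y − 65:
  web: d = 0 mm → contributes +2 563 167 mm⁴
  top flange (beyond web): d = 59 mm → contributes +2 137 716 mm⁴
  bottom flange (beyond web): d = -59 mm → contributes +2 137 716 mm⁴
Total I = 6 838 599 mm⁴.
For the y-axis: x̄ = 20.06833 mm.
Repeating about the centroidal y-axis gives I_y = 1 068 020 mm⁴.
Polar second moment: J = I_x + I_y = 7 906 619 mm⁴.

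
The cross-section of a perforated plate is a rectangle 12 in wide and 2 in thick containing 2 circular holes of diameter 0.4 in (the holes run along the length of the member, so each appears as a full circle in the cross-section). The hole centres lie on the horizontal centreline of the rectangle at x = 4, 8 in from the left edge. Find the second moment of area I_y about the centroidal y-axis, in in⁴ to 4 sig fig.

Split into non-overlapping primitives; take the origin at the lower-left of the bounding box.
Plate: 12 × 2, A = 24 in², x = 6 in, Ī = 288 in⁴.
Hole 1 (subtracted): ⌀0.4, A = 0.125664 in², x = 4 in, Ī = 0.00125664 in⁴.
Hole 2 (subtracted): ⌀0.4, A = 0.125664 in², x = 8 in, Ī = 0.00125664 in⁴.
By symmetry the centroid is at mid-width, x̄ = 6 in.
Transfer each piece to the centroidal y-axis using Ī + A·d² with d = x − 6:
  plate: d = 0 in → contributes +288 in⁴
  hole 1: d = -2 in → contributes −0.503911 in⁴
  hole 2: d = 2 in → contributes −0.503911 in⁴
Total I = 286.992 in⁴.

I_y ≈ 287.0 in⁴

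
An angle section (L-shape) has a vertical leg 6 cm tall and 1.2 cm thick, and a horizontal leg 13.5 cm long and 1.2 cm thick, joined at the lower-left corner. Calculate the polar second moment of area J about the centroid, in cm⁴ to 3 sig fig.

Decompose the section into non-overlapping parts with the origin at the bottom-left of its bounding rectangle.
Vertical leg: 1.2 × 6, A = 7.2 cm², y = 3 cm, Ī = 21.6 cm⁴.
Horizontal leg (remainder): 12.3 × 1.2, A = 14.76 cm², y = 0.6 cm, Ī = 1.7712 cm⁴.
Centroid: ȳ = ΣA·y / ΣA = 1.3869 cm.
Transfer each piece to the centroidal x-axis using Ī + A·d² with d = y − 1.3869:
  vertical leg: d = 1.6131 cm → contributes +40.335 cm⁴
  horizontal leg (remainder): d = -0.78689 cm → contributes +10.91 cm⁴
Total I = 51.246 cm⁴.
For the y-axis: x̄ = 5.1369 cm.
Repeating about the centroidal y-axis gives I_y = 407.44 cm⁴.
Polar second moment: J = I_x + I_y = 458.69 cm⁴.

J ≈ 459 cm⁴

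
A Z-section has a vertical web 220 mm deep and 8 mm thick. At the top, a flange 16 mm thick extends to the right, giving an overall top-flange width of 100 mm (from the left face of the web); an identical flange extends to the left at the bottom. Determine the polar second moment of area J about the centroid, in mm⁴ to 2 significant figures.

Break the section into simple shapes (no overlaps), measuring from the bottom-left corner of the bounding box.
Web: 8 × 220, A = 1 760 mm², y = 110 mm, Ī = 7 098 667 mm⁴.
Top flange (beyond web): 92 × 16, A = 1 472 mm², y = 212 mm, Ī = 31 403 mm⁴.
Bottom flange (beyond web): 92 × 16, A = 1 472 mm², y = 8 mm, Ī = 31 403 mm⁴.
Centroid: ȳ = ΣA·y / ΣA = 110 mm.
Transfer each piece to the centroidal x-axis using Ī + A·d² with d = y − 110:
  web: d = 0 mm → contributes +7 098 667 mm⁴
  top flange (beyond web): d = 102 mm → contributes +15 346 091 mm⁴
  bottom flange (beyond web): d = -102 mm → contributes +15 346 091 mm⁴
Total I = 37 790 848 mm⁴.
For the y-axis: x̄ = 96 mm.
Repeating about the centroidal y-axis gives I_y = 9 445 888 mm⁴.
Polar second moment: J = I_x + I_y = 47 236 736 mm⁴.

J ≈ 4.7 × 10⁷ mm⁴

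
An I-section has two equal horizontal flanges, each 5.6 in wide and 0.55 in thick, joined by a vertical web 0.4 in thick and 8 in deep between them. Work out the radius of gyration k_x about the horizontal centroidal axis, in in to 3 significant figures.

k_x ≈ 3.72 in

Break the section into simple shapes (no overlaps), measuring from the bottom-left corner of the bounding box.
Bottom flange: 5.6 × 0.55, A = 3.08 in², y = 0.275 in, Ī = 0.077642 in⁴.
Web: 0.4 × 8, A = 3.2 in², y = 4.55 in, Ī = 17.067 in⁴.
Top flange: 5.6 × 0.55, A = 3.08 in², y = 8.825 in, Ī = 0.077642 in⁴.
By symmetry the centroid is at mid-height, ȳ = 4.55 in.
Transfer each piece to the horizontal centroidal axis using Ī + A·d² with d = y − 4.55:
  bottom flange: d = -4.275 in → contributes +56.367 in⁴
  web: d = 0 in → contributes +17.067 in⁴
  top flange: d = 4.275 in → contributes +56.367 in⁴
Total I = 129.8 in⁴.
Radius of gyration: k = √(I/A) = √(129.8 / 9.36) = 3.7239 in.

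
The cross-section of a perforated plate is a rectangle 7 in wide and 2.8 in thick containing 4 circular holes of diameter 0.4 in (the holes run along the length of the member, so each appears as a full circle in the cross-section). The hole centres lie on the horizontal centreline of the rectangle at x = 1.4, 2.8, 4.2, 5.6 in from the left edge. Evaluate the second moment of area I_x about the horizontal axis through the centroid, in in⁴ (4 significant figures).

I_x ≈ 12.80 in⁴

Decompose the section into non-overlapping parts with the origin at the bottom-left of its bounding rectangle.
Plate: 7 × 2.8, A = 19.6 in², y = 1.4 in, Ī = 12.8053 in⁴.
Hole 1 (subtracted): ⌀0.4, A = 0.125664 in², y = 1.4 in, Ī = 0.00125664 in⁴.
Hole 2 (subtracted): ⌀0.4, A = 0.125664 in², y = 1.4 in, Ī = 0.00125664 in⁴.
Hole 3 (subtracted): ⌀0.4, A = 0.125664 in², y = 1.4 in, Ī = 0.00125664 in⁴.
Hole 4 (subtracted): ⌀0.4, A = 0.125664 in², y = 1.4 in, Ī = 0.00125664 in⁴.
By symmetry the centroid is at mid-height, ȳ = 1.4 in.
All pieces are centred on the horizontal axis through the centroid, so I = ΣĪ (holes subtracted) = 12.8003 in⁴.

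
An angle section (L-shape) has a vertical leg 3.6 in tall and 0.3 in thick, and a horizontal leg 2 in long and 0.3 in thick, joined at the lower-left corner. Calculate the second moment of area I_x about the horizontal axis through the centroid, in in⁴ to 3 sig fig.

I_x ≈ 2.11 in⁴

Decompose the section into non-overlapping parts with the origin at the bottom-left of its bounding rectangle.
Vertical leg: 0.3 × 3.6, A = 1.08 in², y = 1.8 in, Ī = 1.1664 in⁴.
Horizontal leg (remainder): 1.7 × 0.3, A = 0.51 in², y = 0.15 in, Ī = 0.003825 in⁴.
Centroid: ȳ = ΣA·y / ΣA = 1.2708 in.
Transfer each piece to the horizontal axis through the centroid using Ī + A·d² with d = y − 1.2708:
  vertical leg: d = 0.52925 in → contributes +1.4689 in⁴
  horizontal leg (remainder): d = -1.1208 in → contributes +0.64443 in⁴
Total I = 2.1133 in⁴.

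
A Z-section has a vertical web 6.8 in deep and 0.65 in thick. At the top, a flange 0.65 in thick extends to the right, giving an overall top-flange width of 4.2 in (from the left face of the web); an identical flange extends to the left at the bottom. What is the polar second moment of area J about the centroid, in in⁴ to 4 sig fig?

Split into non-overlapping primitives; take the origin at the lower-left of the bounding box.
Web: 0.65 × 6.8, A = 4.42 in², y = 3.4 in, Ī = 17.0317 in⁴.
Top flange (beyond web): 3.55 × 0.65, A = 2.3075 in², y = 6.475 in, Ī = 0.0812432 in⁴.
Bottom flange (beyond web): 3.55 × 0.65, A = 2.3075 in², y = 0.325 in, Ī = 0.0812432 in⁴.
Centroid: ȳ = ΣA·y / ΣA = 3.4 in.
Transfer each piece to the centroidal x-axis using Ī + A·d² with d = y − 3.4:
  web: d = 0 in → contributes +17.0317 in⁴
  top flange (beyond web): d = 3.075 in → contributes +21.9001 in⁴
  bottom flange (beyond web): d = -3.075 in → contributes +21.9001 in⁴
Total I = 60.8319 in⁴.
For the y-axis: x̄ = 3.875 in.
Repeating about the centroidal y-axis gives I_y = 25.3545 in⁴.
Polar second moment: J = I_x + I_y = 86.1864 in⁴.

J ≈ 86.19 in⁴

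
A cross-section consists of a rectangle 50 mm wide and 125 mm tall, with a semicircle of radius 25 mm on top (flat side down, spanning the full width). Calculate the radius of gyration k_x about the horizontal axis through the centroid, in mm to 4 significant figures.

Treat the section as a set of non-overlapping primitives; coordinates are from the bounding-box lower-left.
Rectangular body: 50 × 125, A = 6 250 mm², y = 62.5 mm, Ī = 8 138 021 mm⁴.
Semicircular cap: semicircle r = 25, A = 981.748 mm², y = 135.61 mm, Ī = 42873.8 mm⁴.
Centroid: ȳ = ΣA·y / ΣA = 72.4251 mm.
Transfer each piece to the horizontal axis through the centroid using Ī + A·d² with d = y − 72.4251:
  rectangular body: d = -9.92511 mm → contributes +8 753 695 mm⁴
  semicircular cap: d = 63.1852 mm → contributes +3 962 376 mm⁴
Total I = 12 716 070 mm⁴.
Radius of gyration: k = √(I/A) = √(12 716 070 / 7231.75) = 41.9329 mm.

k_x ≈ 41.93 mm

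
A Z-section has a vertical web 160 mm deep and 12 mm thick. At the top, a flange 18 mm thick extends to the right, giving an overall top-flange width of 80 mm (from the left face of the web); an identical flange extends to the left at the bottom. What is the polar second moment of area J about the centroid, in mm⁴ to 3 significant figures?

Treat the section as a set of non-overlapping primitives; coordinates are from the bounding-box lower-left.
Web: 12 × 160, A = 1 920 mm², y = 80 mm, Ī = 4 096 000 mm⁴.
Top flange (beyond web): 68 × 18, A = 1 224 mm², y = 151 mm, Ī = 33 048 mm⁴.
Bottom flange (beyond web): 68 × 18, A = 1 224 mm², y = 9 mm, Ī = 33 048 mm⁴.
Centroid: ȳ = ΣA·y / ΣA = 80 mm.
Transfer each piece to the centroidal x-axis using Ī + A·d² with d = y − 80:
  web: d = 0 mm → contributes +4 096 000 mm⁴
  top flange (beyond web): d = 71 mm → contributes +6 203 232 mm⁴
  bottom flange (beyond web): d = -71 mm → contributes +6 203 232 mm⁴
Total I = 16 502 464 mm⁴.
For the y-axis: x̄ = 74 mm.
Repeating about the centroidal y-axis gives I_y = 4 883 136 mm⁴.
Polar second moment: J = I_x + I_y = 21 385 600 mm⁴.

J ≈ 2.14 × 10⁷ mm⁴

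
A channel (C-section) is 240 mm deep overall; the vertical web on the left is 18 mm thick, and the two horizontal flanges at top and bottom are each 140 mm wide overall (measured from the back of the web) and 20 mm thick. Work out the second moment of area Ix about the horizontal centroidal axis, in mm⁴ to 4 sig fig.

Decompose the section into non-overlapping parts with the origin at the bottom-left of its bounding rectangle.
Web: 18 × 240, A = 4 320 mm², y = 120 mm, Ī = 20 736 000 mm⁴.
Top flange (beyond web): 122 × 20, A = 2 440 mm², y = 230 mm, Ī = 81333.3 mm⁴.
Bottom flange (beyond web): 122 × 20, A = 2 440 mm², y = 10 mm, Ī = 81333.3 mm⁴.
By symmetry the centroid is at mid-height, ȳ = 120 mm.
Transfer each piece to the horizontal centroidal axis using Ī + A·d² with d = y − 120:
  web: d = 0 mm → contributes +20 736 000 mm⁴
  top flange (beyond web): d = 110 mm → contributes +29 605 333 mm⁴
  bottom flange (beyond web): d = -110 mm → contributes +29 605 333 mm⁴
Total I = 79 946 667 mm⁴.

Ix ≈ 7.995 × 10⁷ mm⁴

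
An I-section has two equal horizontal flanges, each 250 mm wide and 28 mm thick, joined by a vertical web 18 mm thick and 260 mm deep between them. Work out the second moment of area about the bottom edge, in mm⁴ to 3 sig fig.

I_base ≈ 7.84 × 10⁸ mm⁴

Break the section into simple shapes (no overlaps), measuring from the bottom-left corner of the bounding box.
Bottom flange: 250 × 28, A = 7 000 mm², y = 14 mm, Ī = 457 333 mm⁴.
Web: 18 × 260, A = 4 680 mm², y = 158 mm, Ī = 26 364 000 mm⁴.
Top flange: 250 × 28, A = 7 000 mm², y = 302 mm, Ī = 457 333 mm⁴.
Transfer each piece to the base of the section using Ī + A·d² with d = y − 0:
  bottom flange: d = 14 mm → contributes +1 829 333 mm⁴
  web: d = 158 mm → contributes +143 195 520 mm⁴
  top flange: d = 302 mm → contributes +638 885 333 mm⁴
Total I = 783 910 187 mm⁴.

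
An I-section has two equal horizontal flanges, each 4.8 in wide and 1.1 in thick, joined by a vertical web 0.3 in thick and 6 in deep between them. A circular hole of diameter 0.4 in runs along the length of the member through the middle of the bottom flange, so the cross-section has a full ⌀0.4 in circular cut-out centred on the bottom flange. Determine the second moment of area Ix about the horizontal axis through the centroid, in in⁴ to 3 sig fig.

Treat the section as a set of non-overlapping primitives; coordinates are from the bounding-box lower-left.
Bottom flange: 4.8 × 1.1, A = 5.28 in², y = 0.55 in, Ī = 0.5324 in⁴.
Web: 0.3 × 6, A = 1.8 in², y = 4.1 in, Ī = 5.4 in⁴.
Top flange: 4.8 × 1.1, A = 5.28 in², y = 7.65 in, Ī = 0.5324 in⁴.
Hole (subtracted): ⌀0.4, A = 0.12566 in², y = 0.55 in, Ī = 0.0012566 in⁴.
Centroid: ȳ = ΣA·y / ΣA = 4.1365 in.
Transfer each piece to the horizontal axis through the centroid using Ī + A·d² with d = y − 4.1365:
  bottom flange: d = -3.5865 in → contributes +68.448 in⁴
  web: d = -0.036463 in → contributes +5.4024 in⁴
  top flange: d = 3.5135 in → contributes +65.714 in⁴
  hole: d = -3.5865 in → contributes −1.6176 in⁴
Total I = 137.95 in⁴.

Ix ≈ 138 in⁴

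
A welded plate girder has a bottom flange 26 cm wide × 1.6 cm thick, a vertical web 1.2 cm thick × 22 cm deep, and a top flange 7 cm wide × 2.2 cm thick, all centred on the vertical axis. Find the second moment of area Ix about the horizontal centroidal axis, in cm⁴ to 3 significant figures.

Ix ≈ 8010 cm⁴

Split into non-overlapping primitives; take the origin at the lower-left of the bounding box.
Bottom plate: 26 × 1.6, A = 41.6 cm², y = 0.8 cm, Ī = 8.8747 cm⁴.
Web plate: 1.2 × 22, A = 26.4 cm², y = 12.6 cm, Ī = 1064.8 cm⁴.
Top plate: 7 × 2.2, A = 15.4 cm², y = 24.7 cm, Ī = 6.2113 cm⁴.
Centroid: ȳ = ΣA·y / ΣA = 8.9484 cm.
Transfer each piece to the horizontal centroidal axis using Ī + A·d² with d = y − 8.9484:
  bottom plate: d = -8.1484 cm → contributes +2 771 cm⁴
  web plate: d = 3.6516 cm → contributes +1416.8 cm⁴
  top plate: d = 15.752 cm → contributes +3827.1 cm⁴
Total I = 8014.9 cm⁴.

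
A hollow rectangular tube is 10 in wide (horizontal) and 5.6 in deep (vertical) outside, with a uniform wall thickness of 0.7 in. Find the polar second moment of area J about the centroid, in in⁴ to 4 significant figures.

J ≈ 337.3 in⁴

Treat the section as a set of non-overlapping primitives; coordinates are from the bounding-box lower-left.
Outer rectangle: 10 × 5.6, A = 56 in², y = 2.8 in, Ī = 146.347 in⁴.
Inner void (subtracted): 8.6 × 4.2, A = 36.12 in², y = 2.8 in, Ī = 53.0964 in⁴.
By symmetry the centroid is at mid-height, ȳ = 2.8 in.
All pieces are centred on the centroidal x-axis, so I = ΣĪ (holes subtracted) = 93.2503 in⁴.
Repeating about the centroidal y-axis gives I_y = 244.047 in⁴.
Polar second moment: J = I_x + I_y = 337.297 in⁴.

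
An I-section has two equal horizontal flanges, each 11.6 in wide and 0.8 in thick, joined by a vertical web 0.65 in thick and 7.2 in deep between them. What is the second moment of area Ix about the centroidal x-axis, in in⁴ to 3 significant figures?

Ix ≈ 318 in⁴

Treat the section as a set of non-overlapping primitives; coordinates are from the bounding-box lower-left.
Bottom flange: 11.6 × 0.8, A = 9.28 in², y = 0.4 in, Ī = 0.49493 in⁴.
Web: 0.65 × 7.2, A = 4.68 in², y = 4.4 in, Ī = 20.218 in⁴.
Top flange: 11.6 × 0.8, A = 9.28 in², y = 8.4 in, Ī = 0.49493 in⁴.
By symmetry the centroid is at mid-height, ȳ = 4.4 in.
Transfer each piece to the centroidal x-axis using Ī + A·d² with d = y − 4.4:
  bottom flange: d = -4 in → contributes +148.97 in⁴
  web: d = 0 in → contributes +20.218 in⁴
  top flange: d = 4 in → contributes +148.97 in⁴
Total I = 318.17 in⁴.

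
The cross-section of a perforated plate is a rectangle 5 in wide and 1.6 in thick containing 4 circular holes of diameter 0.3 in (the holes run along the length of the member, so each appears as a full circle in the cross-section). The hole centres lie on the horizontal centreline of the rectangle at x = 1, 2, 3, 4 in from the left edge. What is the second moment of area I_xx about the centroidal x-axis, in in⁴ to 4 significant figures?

I_xx ≈ 1.705 in⁴

Split into non-overlapping primitives; take the origin at the lower-left of the bounding box.
Plate: 5 × 1.6, A = 8 in², y = 0.8 in, Ī = 1.70667 in⁴.
Hole 1 (subtracted): ⌀0.3, A = 0.0706858 in², y = 0.8 in, Ī = 0.000397608 in⁴.
Hole 2 (subtracted): ⌀0.3, A = 0.0706858 in², y = 0.8 in, Ī = 0.000397608 in⁴.
Hole 3 (subtracted): ⌀0.3, A = 0.0706858 in², y = 0.8 in, Ī = 0.000397608 in⁴.
Hole 4 (subtracted): ⌀0.3, A = 0.0706858 in², y = 0.8 in, Ī = 0.000397608 in⁴.
By symmetry the centroid is at mid-height, ȳ = 0.8 in.
All pieces are centred on the centroidal x-axis, so I = ΣĪ (holes subtracted) = 1.70508 in⁴.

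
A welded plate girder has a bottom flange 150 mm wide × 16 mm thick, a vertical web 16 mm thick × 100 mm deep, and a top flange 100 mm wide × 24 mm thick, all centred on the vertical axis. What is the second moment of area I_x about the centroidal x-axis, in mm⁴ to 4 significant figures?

Decompose the section into non-overlapping parts with the origin at the bottom-left of its bounding rectangle.
Bottom plate: 150 × 16, A = 2 400 mm², y = 8 mm, Ī = 51 200 mm⁴.
Web plate: 16 × 100, A = 1 600 mm², y = 66 mm, Ī = 1 333 333 mm⁴.
Top plate: 100 × 24, A = 2 400 mm², y = 128 mm, Ī = 115 200 mm⁴.
Centroid: ȳ = ΣA·y / ΣA = 67.5 mm.
Transfer each piece to the centroidal x-axis using Ī + A·d² with d = y − 67.5:
  bottom plate: d = -59.5 mm → contributes +8 547 800 mm⁴
  web plate: d = -1.5 mm → contributes +1 336 933 mm⁴
  top plate: d = 60.5 mm → contributes +8 899 800 mm⁴
Total I = 18 784 533 mm⁴.

I_x ≈ 1.878 × 10⁷ mm⁴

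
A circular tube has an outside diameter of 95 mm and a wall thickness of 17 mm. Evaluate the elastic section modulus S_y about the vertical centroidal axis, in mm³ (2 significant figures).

Split into non-overlapping primitives; take the origin at the lower-left of the bounding box.
Outer circle: ⌀95, A = 7 088 mm², x = 47.5 mm, Ī = 3 998 198 mm⁴.
Bore (subtracted): ⌀61, A = 2 922 mm², x = 47.5 mm, Ī = 679 656 mm⁴.
By symmetry the centroid is at mid-width, x̄ = 47.5 mm.
All pieces are centred on the vertical centroidal axis, so I = ΣĪ (holes subtracted) = 3 318 542 mm⁴.
Extreme fibre distance c = 47.5 mm; S = I/c = 69 864 mm³.

S_y ≈ 7.0 × 10⁴ mm³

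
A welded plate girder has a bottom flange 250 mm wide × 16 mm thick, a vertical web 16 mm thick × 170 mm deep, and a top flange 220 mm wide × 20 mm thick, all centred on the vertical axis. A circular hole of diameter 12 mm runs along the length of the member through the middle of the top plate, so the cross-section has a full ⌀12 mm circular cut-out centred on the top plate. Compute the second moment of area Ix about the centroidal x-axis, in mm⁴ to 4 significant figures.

Split into non-overlapping primitives; take the origin at the lower-left of the bounding box.
Bottom plate: 250 × 16, A = 4 000 mm², y = 8 mm, Ī = 85333.3 mm⁴.
Web plate: 16 × 170, A = 2 720 mm², y = 101 mm, Ī = 6 550 667 mm⁴.
Top plate: 220 × 20, A = 4 400 mm², y = 196 mm, Ī = 146 667 mm⁴.
Hole (subtracted): ⌀12, A = 113.097 mm², y = 196 mm, Ī = 1017.88 mm⁴.
Centroid: ȳ = ΣA·y / ΣA = 104.203 mm.
Transfer each piece to the centroidal x-axis using Ī + A·d² with d = y − 104.203:
  bottom plate: d = -96.2031 mm → contributes +37 105 447 mm⁴
  web plate: d = -3.20306 mm → contributes +6 578 573 mm⁴
  top plate: d = 91.7969 mm → contributes +37 224 052 mm⁴
  hole: d = 91.7969 mm → contributes −954 053 mm⁴
Total I = 79 954 019 mm⁴.

Ix ≈ 7.995 × 10⁷ mm⁴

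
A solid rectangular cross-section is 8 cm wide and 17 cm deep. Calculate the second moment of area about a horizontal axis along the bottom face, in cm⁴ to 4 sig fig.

The section: 8 × 17, A = 136 cm², y = 8.5 cm, Ī = 3275.33 cm⁴.
Transfer it to the bottom edge using Ī + A·d² with d = y − 0:
  the section: d = 8.5 cm → contributes +13101.3 cm⁴
Total I = 13101.3 cm⁴.

I_base ≈ 1.310 × 10⁴ cm⁴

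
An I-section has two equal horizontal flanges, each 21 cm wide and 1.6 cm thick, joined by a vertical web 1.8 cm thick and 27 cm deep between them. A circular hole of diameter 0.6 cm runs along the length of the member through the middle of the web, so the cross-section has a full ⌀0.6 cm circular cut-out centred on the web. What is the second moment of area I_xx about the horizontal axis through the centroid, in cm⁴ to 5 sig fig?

Treat the section as a set of non-overlapping primitives; coordinates are from the bounding-box lower-left.
Bottom flange: 21 × 1.6, A = 33.6 cm², y = 0.8 cm, Ī = 7.168 cm⁴.
Web: 1.8 × 27, A = 48.6 cm², y = 15.1 cm, Ī = 2952.45 cm⁴.
Top flange: 21 × 1.6, A = 33.6 cm², y = 29.4 cm, Ī = 7.168 cm⁴.
Hole (subtracted): ⌀0.6, A = 0.2827433 cm², y = 15.1 cm, Ī = 0.006361725 cm⁴.
By symmetry the centroid is at mid-height, ȳ = 15.1 cm.
Transfer each piece to the horizontal axis through the centroid using Ī + A·d² with d = y − 15.1:
  bottom flange: d = -14.3 cm → contributes +6878.032 cm⁴
  web: d = 0 cm → contributes +2952.45 cm⁴
  top flange: d = 14.3 cm → contributes +6878.032 cm⁴
  hole: d = 0 cm → contributes −0.006361725 cm⁴
Total I = 16708.51 cm⁴.

I_xx ≈ 1.6709 × 10⁴ cm⁴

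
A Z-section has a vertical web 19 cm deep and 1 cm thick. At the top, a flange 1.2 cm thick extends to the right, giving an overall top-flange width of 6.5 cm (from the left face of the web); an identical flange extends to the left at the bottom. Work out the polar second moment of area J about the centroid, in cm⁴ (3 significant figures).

J ≈ 1790 cm⁴

Decompose the section into non-overlapping parts with the origin at the bottom-left of its bounding rectangle.
Web: 1 × 19, A = 19 cm², y = 9.5 cm, Ī = 571.58 cm⁴.
Top flange (beyond web): 5.5 × 1.2, A = 6.6 cm², y = 18.4 cm, Ī = 0.792 cm⁴.
Bottom flange (beyond web): 5.5 × 1.2, A = 6.6 cm², y = 0.6 cm, Ī = 0.792 cm⁴.
Centroid: ȳ = ΣA·y / ΣA = 9.5 cm.
Transfer each piece to the centroidal x-axis using Ī + A·d² with d = y − 9.5:
  web: d = 0 cm → contributes +571.58 cm⁴
  top flange (beyond web): d = 8.9 cm → contributes +523.58 cm⁴
  bottom flange (beyond web): d = -8.9 cm → contributes +523.58 cm⁴
Total I = 1618.7 cm⁴.
For the y-axis: x̄ = 6 cm.
Repeating about the centroidal y-axis gives I_y = 174.28 cm⁴.
Polar second moment: J = I_x + I_y = 1 793 cm⁴.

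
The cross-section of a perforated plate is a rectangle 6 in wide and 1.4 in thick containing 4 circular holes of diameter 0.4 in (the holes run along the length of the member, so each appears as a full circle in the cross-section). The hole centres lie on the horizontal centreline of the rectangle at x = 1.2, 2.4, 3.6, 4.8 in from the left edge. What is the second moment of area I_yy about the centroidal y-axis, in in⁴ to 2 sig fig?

Treat the section as a set of non-overlapping primitives; coordinates are from the bounding-box lower-left.
Plate: 6 × 1.4, A = 8.4 in², x = 3 in, Ī = 25.2 in⁴.
Hole 1 (subtracted): ⌀0.4, A = 0.1257 in², x = 1.2 in, Ī = 0.001257 in⁴.
Hole 2 (subtracted): ⌀0.4, A = 0.1257 in², x = 2.4 in, Ī = 0.001257 in⁴.
Hole 3 (subtracted): ⌀0.4, A = 0.1257 in², x = 3.6 in, Ī = 0.001257 in⁴.
Hole 4 (subtracted): ⌀0.4, A = 0.1257 in², x = 4.8 in, Ī = 0.001257 in⁴.
By symmetry the centroid is at mid-width, x̄ = 3 in.
Transfer each piece to the centroidal y-axis using Ī + A·d² with d = x − 3:
  plate: d = 0 in → contributes +25.2 in⁴
  hole 1: d = -1.8 in → contributes −0.4084 in⁴
  hole 2: d = -0.6 in → contributes −0.0465 in⁴
  hole 3: d = 0.6 in → contributes −0.0465 in⁴
  hole 4: d = 1.8 in → contributes −0.4084 in⁴
Total I = 24.29 in⁴.

I_yy ≈ 24 in⁴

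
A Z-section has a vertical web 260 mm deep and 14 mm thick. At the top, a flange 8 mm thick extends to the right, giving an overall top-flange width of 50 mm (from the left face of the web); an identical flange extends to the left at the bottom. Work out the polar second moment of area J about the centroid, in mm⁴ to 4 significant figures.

J ≈ 3.013 × 10⁷ mm⁴

Treat the section as a set of non-overlapping primitives; coordinates are from the bounding-box lower-left.
Web: 14 × 260, A = 3 640 mm², y = 130 mm, Ī = 20 505 333 mm⁴.
Top flange (beyond web): 36 × 8, A = 288 mm², y = 256 mm, Ī = 1 536 mm⁴.
Bottom flange (beyond web): 36 × 8, A = 288 mm², y = 4 mm, Ī = 1 536 mm⁴.
Centroid: ȳ = ΣA·y / ΣA = 130 mm.
Transfer each piece to the centroidal x-axis using Ī + A·d² with d = y − 130:
  web: d = 0 mm → contributes +20 505 333 mm⁴
  top flange (beyond web): d = 126 mm → contributes +4 573 824 mm⁴
  bottom flange (beyond web): d = -126 mm → contributes +4 573 824 mm⁴
Total I = 29 652 981 mm⁴.
For the y-axis: x̄ = 43 mm.
Repeating about the centroidal y-axis gives I_y = 481 661 mm⁴.
Polar second moment: J = I_x + I_y = 30 134 643 mm⁴.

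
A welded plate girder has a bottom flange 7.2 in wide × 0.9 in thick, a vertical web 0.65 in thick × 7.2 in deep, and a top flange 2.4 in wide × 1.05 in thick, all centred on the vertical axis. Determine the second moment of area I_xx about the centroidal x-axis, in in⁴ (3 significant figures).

I_xx ≈ 152 in⁴

Decompose the section into non-overlapping parts with the origin at the bottom-left of its bounding rectangle.
Bottom plate: 7.2 × 0.9, A = 6.48 in², y = 0.45 in, Ī = 0.4374 in⁴.
Web plate: 0.65 × 7.2, A = 4.68 in², y = 4.5 in, Ī = 20.218 in⁴.
Top plate: 2.4 × 1.05, A = 2.52 in², y = 8.625 in, Ī = 0.23153 in⁴.
Centroid: ȳ = ΣA·y / ΣA = 3.3414 in.
Transfer each piece to the centroidal x-axis using Ī + A·d² with d = y − 3.3414:
  bottom plate: d = -2.8914 in → contributes +54.613 in⁴
  web plate: d = 1.1586 in → contributes +26.499 in⁴
  top plate: d = 5.2836 in → contributes +70.58 in⁴
Total I = 151.69 in⁴.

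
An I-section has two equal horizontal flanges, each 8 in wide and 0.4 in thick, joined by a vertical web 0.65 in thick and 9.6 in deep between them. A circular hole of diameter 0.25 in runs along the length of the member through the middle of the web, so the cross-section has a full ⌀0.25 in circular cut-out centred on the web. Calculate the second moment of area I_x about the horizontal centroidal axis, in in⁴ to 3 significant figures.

I_x ≈ 208 in⁴

Decompose the section into non-overlapping parts with the origin at the bottom-left of its bounding rectangle.
Bottom flange: 8 × 0.4, A = 3.2 in², y = 0.2 in, Ī = 0.042667 in⁴.
Web: 0.65 × 9.6, A = 6.24 in², y = 5.2 in, Ī = 47.923 in⁴.
Top flange: 8 × 0.4, A = 3.2 in², y = 10.2 in, Ī = 0.042667 in⁴.
Hole (subtracted): ⌀0.25, A = 0.049087 in², y = 5.2 in, Ī = 0.00019175 in⁴.
By symmetry the centroid is at mid-height, ȳ = 5.2 in.
Transfer each piece to the horizontal centroidal axis using Ī + A·d² with d = y − 5.2:
  bottom flange: d = -5 in → contributes +80.043 in⁴
  web: d = 0 in → contributes +47.923 in⁴
  top flange: d = 5 in → contributes +80.043 in⁴
  hole: d = 0 in → contributes −0.00019175 in⁴
Total I = 208.01 in⁴.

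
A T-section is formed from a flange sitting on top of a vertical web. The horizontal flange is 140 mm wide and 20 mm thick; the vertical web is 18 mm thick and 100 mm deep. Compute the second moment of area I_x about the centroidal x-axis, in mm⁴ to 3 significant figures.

I_x ≈ 5.54 × 10⁶ mm⁴

Treat the section as a set of non-overlapping primitives; coordinates are from the bounding-box lower-left.
Flange: 140 × 20, A = 2 800 mm², y = 110 mm, Ī = 93 333 mm⁴.
Web: 18 × 100, A = 1 800 mm², y = 50 mm, Ī = 1 500 000 mm⁴.
Centroid: ȳ = ΣA·y / ΣA = 86.522 mm.
Transfer each piece to the centroidal x-axis using Ī + A·d² with d = y − 86.522:
  flange: d = 23.478 mm → contributes +1 636 774 mm⁴
  web: d = -36.522 mm → contributes +3 900 907 mm⁴
Total I = 5 537 681 mm⁴.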